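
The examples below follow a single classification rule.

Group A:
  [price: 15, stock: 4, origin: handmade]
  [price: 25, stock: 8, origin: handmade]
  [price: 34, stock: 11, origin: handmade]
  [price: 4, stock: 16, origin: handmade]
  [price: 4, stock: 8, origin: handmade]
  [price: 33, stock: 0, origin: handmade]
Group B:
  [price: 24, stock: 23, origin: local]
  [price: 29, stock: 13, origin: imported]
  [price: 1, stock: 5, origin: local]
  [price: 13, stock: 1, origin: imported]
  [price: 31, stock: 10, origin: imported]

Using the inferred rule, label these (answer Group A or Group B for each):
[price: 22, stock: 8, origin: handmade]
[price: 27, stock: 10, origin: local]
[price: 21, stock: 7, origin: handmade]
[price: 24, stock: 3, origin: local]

Group A, Group B, Group A, Group B

Every 'Group A' example satisfies: origin is handmade. None of the 'Group B' examples do.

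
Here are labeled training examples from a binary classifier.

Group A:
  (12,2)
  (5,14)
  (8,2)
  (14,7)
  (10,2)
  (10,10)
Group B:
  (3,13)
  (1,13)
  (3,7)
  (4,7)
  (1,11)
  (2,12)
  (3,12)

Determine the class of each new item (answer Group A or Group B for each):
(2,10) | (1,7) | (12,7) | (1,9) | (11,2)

Group B, Group B, Group A, Group B, Group A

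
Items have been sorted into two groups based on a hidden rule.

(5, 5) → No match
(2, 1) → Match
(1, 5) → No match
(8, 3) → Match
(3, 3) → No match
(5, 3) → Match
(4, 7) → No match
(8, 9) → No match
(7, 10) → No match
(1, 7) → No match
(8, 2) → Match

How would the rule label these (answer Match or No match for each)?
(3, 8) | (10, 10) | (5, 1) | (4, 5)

No match, No match, Match, No match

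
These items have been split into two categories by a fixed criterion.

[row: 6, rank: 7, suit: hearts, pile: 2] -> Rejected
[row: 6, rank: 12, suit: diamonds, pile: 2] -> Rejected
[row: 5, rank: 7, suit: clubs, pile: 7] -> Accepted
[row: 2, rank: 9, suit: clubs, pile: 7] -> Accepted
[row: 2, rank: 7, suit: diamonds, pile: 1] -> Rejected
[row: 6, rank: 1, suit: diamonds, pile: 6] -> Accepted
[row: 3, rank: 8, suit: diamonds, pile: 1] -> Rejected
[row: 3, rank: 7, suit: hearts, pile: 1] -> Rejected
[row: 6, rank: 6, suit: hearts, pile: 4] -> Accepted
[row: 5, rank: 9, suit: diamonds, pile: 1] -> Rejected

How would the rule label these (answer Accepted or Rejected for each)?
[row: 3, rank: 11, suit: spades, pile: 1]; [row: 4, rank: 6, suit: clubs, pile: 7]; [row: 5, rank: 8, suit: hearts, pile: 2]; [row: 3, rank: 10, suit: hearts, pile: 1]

A rule that fits every label: pile ≥ 4 — true of each 'Accepted' example, false of each 'Rejected' one.
Rejected: [row: 3, rank: 11, suit: spades, pile: 1], since pile = 1.
Accepted: [row: 4, rank: 6, suit: clubs, pile: 7], since pile = 7.
Rejected: [row: 5, rank: 8, suit: hearts, pile: 2], since pile = 2.
Rejected: [row: 3, rank: 10, suit: hearts, pile: 1], since pile = 1.

Rejected, Accepted, Rejected, Rejected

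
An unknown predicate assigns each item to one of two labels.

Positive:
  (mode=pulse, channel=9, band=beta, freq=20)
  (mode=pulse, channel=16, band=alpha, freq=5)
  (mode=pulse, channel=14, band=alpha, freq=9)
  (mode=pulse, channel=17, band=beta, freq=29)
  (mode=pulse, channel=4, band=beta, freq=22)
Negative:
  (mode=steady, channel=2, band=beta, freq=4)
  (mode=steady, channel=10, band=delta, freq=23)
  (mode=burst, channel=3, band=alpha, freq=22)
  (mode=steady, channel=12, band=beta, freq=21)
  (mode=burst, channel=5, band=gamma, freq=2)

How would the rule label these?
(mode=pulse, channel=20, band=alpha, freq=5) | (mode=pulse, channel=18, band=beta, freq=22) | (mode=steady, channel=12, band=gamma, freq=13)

All 'Positive' examples share one property — mode is pulse — and every 'Negative' example lacks it.

Positive, Positive, Negative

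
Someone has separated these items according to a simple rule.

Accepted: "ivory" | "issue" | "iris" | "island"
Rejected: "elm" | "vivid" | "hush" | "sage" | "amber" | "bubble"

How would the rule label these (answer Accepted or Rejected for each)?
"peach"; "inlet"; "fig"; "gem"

The distinguishing property — starts with 'i' — holds for all the 'Accepted' cases and none of the 'Rejected' cases.
"peach" — starts with 'p', hence Rejected.
"inlet" — starts with 'i', hence Accepted.
"fig" — starts with 'f', hence Rejected.
"gem" — starts with 'g', hence Rejected.

Rejected, Accepted, Rejected, Rejected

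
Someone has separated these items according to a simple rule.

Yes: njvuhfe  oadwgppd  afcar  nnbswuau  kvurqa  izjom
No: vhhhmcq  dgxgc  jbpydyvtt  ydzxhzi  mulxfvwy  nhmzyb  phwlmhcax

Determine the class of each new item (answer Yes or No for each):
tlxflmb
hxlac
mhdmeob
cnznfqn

No, No, Yes, No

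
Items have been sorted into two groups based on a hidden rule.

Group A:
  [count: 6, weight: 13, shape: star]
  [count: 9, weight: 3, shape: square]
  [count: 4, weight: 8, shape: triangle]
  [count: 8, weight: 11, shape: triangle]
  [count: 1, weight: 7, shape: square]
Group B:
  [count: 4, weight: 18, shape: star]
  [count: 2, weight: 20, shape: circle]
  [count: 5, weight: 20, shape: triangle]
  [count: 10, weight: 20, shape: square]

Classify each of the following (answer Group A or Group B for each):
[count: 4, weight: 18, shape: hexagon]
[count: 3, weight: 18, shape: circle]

'Group A' ⟺ weight ≤ 13.
[count: 4, weight: 18, shape: hexagon]: weight = 18, does not satisfy this → Group B. [count: 3, weight: 18, shape: circle]: weight = 18, does not satisfy this → Group B.

Group B, Group B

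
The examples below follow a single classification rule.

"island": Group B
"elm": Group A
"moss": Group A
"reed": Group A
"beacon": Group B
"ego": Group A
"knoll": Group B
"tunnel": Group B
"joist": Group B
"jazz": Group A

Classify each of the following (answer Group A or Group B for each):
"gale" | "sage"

Group A, Group A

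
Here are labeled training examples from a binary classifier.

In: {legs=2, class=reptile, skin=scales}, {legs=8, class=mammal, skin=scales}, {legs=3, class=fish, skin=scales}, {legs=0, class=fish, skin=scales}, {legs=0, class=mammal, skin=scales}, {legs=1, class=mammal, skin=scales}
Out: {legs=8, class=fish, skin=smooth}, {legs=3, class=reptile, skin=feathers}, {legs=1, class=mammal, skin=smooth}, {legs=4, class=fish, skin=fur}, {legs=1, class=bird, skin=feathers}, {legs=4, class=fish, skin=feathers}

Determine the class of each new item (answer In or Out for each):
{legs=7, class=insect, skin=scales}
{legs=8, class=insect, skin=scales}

In, In

The simplest hypothesis consistent with all the labels is: skin is scales.
{legs=7, class=insect, skin=scales} — skin is scales, hence In.
{legs=8, class=insect, skin=scales} — skin is scales, hence In.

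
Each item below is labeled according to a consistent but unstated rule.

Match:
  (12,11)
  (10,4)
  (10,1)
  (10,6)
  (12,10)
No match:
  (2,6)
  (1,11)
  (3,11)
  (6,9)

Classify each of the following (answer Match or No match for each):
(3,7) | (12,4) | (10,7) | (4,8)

No match, Match, Match, No match

Rule: first > second. This holds for each 'Match' example and fails for each 'No match' one.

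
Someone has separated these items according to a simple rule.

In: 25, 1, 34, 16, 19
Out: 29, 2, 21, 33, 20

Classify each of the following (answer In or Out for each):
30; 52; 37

The distinguishing property — ≡ 1 (mod 3) — holds for all the 'In' cases and none of the 'Out' cases.
Out: 30, since 30 mod 3 = 0.
In: 52, since 52 mod 3 = 1.
In: 37, since 37 mod 3 = 1.

Out, In, In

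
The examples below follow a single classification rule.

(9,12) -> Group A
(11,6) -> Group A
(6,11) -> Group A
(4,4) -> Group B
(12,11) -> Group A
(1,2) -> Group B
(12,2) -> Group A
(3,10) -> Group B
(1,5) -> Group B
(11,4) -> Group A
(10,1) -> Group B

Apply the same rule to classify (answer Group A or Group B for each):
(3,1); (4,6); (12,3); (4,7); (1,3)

Group B, Group B, Group A, Group B, Group B

The simplest hypothesis consistent with all the labels is: sum ≥ 14.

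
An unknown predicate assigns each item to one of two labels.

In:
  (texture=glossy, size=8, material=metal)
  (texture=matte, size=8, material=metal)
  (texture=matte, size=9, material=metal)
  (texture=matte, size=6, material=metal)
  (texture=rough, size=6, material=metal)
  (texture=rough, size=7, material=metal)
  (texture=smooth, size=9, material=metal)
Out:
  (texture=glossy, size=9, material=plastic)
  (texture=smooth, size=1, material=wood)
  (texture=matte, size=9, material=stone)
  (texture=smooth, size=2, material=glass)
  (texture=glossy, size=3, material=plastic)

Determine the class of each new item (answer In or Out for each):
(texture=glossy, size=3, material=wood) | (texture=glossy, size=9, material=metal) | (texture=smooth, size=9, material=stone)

Out, In, Out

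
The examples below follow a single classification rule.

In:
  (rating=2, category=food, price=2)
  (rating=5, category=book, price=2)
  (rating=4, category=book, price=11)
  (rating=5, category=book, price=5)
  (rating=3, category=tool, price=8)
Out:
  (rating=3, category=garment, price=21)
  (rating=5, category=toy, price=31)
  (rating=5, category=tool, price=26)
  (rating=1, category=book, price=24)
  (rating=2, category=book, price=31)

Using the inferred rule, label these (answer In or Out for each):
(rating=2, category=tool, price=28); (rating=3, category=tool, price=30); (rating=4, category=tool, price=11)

Out, Out, In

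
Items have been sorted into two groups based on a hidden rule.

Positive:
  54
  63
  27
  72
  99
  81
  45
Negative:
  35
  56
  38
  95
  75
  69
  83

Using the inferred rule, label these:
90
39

Positive, Negative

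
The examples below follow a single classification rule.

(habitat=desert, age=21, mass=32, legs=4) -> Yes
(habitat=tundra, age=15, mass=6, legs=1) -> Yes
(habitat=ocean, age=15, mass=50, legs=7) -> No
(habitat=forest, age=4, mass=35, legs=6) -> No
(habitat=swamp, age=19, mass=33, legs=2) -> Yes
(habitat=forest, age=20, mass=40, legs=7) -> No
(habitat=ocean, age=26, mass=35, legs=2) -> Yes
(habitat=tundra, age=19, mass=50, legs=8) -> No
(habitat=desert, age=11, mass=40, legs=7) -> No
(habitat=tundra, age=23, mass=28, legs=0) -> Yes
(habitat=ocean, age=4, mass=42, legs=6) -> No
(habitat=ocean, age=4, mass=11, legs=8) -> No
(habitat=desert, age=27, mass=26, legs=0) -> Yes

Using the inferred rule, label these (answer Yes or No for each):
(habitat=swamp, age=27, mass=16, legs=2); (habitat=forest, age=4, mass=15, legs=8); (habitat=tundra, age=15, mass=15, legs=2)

All 'Yes' examples share one property — legs ≤ 4 — and every 'No' example lacks it.
(habitat=swamp, age=27, mass=16, legs=2): legs = 2, has this property → Yes. (habitat=forest, age=4, mass=15, legs=8): legs = 8, fails the rule → No. (habitat=tundra, age=15, mass=15, legs=2): legs = 2, has this property → Yes.

Yes, No, Yes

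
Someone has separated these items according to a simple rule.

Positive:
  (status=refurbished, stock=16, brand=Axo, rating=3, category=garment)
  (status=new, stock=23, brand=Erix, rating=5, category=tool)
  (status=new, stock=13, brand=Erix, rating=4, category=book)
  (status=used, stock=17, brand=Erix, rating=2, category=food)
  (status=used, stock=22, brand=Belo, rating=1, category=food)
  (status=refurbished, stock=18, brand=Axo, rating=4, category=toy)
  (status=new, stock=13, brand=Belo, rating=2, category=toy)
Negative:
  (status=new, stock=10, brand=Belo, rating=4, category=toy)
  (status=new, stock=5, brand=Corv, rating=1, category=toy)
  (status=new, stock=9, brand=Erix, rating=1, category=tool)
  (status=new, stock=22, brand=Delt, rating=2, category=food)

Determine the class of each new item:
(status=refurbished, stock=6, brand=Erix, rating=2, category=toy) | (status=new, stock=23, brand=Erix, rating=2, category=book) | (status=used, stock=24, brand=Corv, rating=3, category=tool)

Negative, Positive, Positive

A rule that fits every label: brand is not Delt AND stock ≥ 13 — true of each 'Positive' example, false of each 'Negative' one.
(status=refurbished, stock=6, brand=Erix, rating=2, category=toy) — brand is Erix, stock = 6, hence Negative.
(status=new, stock=23, brand=Erix, rating=2, category=book) — brand is Erix, stock = 23, hence Positive.
(status=used, stock=24, brand=Corv, rating=3, category=tool) — brand is Corv, stock = 24, hence Positive.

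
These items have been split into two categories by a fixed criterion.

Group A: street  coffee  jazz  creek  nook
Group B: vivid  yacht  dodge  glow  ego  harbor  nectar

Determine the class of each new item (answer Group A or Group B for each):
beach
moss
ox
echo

Group B, Group A, Group B, Group B

The rule appears to be: has a double letter.
Group B: beach, since no doubled letter.
Group A: moss, since 'ss' doubled.
Group B: ox, since no doubled letter.
Group B: echo, since no doubled letter.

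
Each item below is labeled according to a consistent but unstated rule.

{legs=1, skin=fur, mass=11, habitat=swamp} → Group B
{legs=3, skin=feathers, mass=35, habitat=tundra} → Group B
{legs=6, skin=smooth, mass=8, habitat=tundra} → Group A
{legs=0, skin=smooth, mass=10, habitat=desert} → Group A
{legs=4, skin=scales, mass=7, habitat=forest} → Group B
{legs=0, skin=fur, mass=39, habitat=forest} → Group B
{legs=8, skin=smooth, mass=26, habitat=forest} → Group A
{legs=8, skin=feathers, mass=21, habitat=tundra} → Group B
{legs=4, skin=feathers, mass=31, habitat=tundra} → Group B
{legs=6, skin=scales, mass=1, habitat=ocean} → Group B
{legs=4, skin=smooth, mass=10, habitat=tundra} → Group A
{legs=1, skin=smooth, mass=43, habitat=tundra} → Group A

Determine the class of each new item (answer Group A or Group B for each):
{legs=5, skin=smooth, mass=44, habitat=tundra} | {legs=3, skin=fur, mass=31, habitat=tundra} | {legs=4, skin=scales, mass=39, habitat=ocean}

A rule that fits every label: skin is smooth — true of each 'Group A' example, false of each 'Group B' one.
{legs=5, skin=smooth, mass=44, habitat=tundra}: Group A (skin is smooth). {legs=3, skin=fur, mass=31, habitat=tundra}: Group B (skin is fur). {legs=4, skin=scales, mass=39, habitat=ocean}: Group B (skin is scales).

Group A, Group B, Group B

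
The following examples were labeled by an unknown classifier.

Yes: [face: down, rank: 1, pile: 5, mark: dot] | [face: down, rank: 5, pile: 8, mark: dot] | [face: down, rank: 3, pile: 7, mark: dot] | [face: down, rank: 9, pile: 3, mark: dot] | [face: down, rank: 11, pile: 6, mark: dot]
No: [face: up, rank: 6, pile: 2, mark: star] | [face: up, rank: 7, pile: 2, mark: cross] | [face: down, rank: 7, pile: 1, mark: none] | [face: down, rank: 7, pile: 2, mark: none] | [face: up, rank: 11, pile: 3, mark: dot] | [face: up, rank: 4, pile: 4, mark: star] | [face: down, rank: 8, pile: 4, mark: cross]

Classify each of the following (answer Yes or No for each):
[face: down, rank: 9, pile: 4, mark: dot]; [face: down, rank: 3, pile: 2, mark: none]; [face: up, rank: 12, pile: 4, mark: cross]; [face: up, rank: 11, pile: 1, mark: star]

The distinguishing property — face is down AND mark is dot — holds for all the 'Yes' cases and none of the 'No' cases.
[face: down, rank: 9, pile: 4, mark: dot]: face is down, mark is dot — has this property, so Yes. [face: down, rank: 3, pile: 2, mark: none]: face is down, mark is none — does not fit, so No. [face: up, rank: 12, pile: 4, mark: cross]: face is up, mark is cross — does not fit, so No. [face: up, rank: 11, pile: 1, mark: star]: face is up, mark is star — does not fit, so No.

Yes, No, No, No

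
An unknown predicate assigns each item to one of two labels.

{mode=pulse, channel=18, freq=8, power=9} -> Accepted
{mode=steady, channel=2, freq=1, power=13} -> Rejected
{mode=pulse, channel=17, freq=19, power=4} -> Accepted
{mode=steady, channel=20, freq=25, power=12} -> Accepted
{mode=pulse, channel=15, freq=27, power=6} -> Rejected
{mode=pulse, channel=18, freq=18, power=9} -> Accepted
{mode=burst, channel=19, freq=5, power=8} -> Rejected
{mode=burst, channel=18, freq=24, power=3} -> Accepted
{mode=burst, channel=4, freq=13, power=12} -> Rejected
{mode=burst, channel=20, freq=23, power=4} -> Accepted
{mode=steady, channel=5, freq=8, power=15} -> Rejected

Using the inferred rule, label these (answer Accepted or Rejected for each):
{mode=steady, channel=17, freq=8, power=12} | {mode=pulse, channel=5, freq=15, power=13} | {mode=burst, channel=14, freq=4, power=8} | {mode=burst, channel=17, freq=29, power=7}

Accepted, Rejected, Rejected, Accepted

Every 'Accepted' example satisfies: channel ≥ 17 AND freq ≥ 8. None of the 'Rejected' examples do.
{mode=steady, channel=17, freq=8, power=12} → channel = 17, freq = 8 → Accepted.
{mode=pulse, channel=5, freq=15, power=13} → channel = 5, freq = 15 → Rejected.
{mode=burst, channel=14, freq=4, power=8} → channel = 14, freq = 4 → Rejected.
{mode=burst, channel=17, freq=29, power=7} → channel = 17, freq = 29 → Accepted.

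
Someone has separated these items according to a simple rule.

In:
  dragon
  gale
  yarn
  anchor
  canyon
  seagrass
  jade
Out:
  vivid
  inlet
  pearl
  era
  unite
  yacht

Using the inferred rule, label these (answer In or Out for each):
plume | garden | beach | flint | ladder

Out, In, Out, Out, In

Comparing the two groups points to one rule — even length.
plume: Out (length 5).
garden: In (length 6).
beach: Out (length 5).
flint: Out (length 5).
ladder: In (length 6).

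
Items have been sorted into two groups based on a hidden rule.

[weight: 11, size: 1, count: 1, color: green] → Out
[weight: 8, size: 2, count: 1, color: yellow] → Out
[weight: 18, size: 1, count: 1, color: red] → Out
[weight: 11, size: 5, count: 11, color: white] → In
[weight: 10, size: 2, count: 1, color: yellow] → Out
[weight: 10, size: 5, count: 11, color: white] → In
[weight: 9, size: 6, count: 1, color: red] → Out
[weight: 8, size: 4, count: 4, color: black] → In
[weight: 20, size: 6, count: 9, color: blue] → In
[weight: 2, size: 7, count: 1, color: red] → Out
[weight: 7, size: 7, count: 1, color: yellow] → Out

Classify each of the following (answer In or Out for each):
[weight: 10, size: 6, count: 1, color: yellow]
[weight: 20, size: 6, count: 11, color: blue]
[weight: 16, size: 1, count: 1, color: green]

All 'In' examples share one property — count ≥ 4 — and every 'Out' example lacks it.

Out, In, Out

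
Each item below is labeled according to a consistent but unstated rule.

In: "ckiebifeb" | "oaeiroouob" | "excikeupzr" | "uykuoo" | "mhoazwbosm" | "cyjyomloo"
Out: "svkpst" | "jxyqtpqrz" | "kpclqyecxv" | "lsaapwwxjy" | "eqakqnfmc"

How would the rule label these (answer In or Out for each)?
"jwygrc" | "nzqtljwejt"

The distinguishing property — has ≥ 3 vowels — holds for all the 'In' cases and none of the 'Out' cases.
"jwygrc": Out (0 vowels).
"nzqtljwejt": Out (1 vowel).

Out, Out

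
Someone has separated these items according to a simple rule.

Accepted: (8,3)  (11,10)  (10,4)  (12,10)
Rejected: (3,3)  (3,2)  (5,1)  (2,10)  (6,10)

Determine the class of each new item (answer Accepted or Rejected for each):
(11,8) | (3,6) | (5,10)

Accepted, Rejected, Rejected

The simplest hypothesis consistent with all the labels is: first ≥ 8.
Accepted: (11,8), since first 11. Rejected: (3,6), since first 3. Rejected: (5,10), since first 5.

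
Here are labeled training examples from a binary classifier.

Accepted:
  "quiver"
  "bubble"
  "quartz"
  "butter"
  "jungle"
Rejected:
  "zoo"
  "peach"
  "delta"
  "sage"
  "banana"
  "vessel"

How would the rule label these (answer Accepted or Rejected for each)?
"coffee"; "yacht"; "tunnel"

Rejected, Rejected, Accepted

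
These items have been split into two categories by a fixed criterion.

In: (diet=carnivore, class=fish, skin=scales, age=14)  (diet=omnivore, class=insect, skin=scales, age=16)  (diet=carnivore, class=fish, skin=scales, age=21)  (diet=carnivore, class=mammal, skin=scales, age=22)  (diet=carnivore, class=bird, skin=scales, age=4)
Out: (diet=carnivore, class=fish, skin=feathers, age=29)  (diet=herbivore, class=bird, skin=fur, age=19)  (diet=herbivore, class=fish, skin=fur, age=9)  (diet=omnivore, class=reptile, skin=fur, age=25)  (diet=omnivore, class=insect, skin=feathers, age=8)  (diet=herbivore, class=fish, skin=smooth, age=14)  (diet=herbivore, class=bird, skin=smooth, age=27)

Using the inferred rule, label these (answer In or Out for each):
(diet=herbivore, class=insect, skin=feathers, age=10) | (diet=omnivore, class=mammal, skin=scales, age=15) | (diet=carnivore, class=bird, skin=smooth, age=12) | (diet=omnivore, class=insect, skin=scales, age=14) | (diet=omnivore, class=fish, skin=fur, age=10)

The pattern is that an item is 'In' exactly when: skin is scales.

Out, In, Out, In, Out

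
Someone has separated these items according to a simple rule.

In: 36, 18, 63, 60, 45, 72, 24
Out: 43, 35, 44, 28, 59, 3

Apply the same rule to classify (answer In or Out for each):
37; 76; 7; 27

Out, Out, Out, In

Rule: multiple of 3 AND at least 18. This holds for each 'In' example and fails for each 'Out' one.
37: Out (37 = 3·12 + 1, 37 ≥ 18). 76: Out (76 = 3·25 + 1, 76 ≥ 18). 7: Out (7 = 3·2 + 1, 7 < 18). 27: In (27 = 3·9, 27 ≥ 18).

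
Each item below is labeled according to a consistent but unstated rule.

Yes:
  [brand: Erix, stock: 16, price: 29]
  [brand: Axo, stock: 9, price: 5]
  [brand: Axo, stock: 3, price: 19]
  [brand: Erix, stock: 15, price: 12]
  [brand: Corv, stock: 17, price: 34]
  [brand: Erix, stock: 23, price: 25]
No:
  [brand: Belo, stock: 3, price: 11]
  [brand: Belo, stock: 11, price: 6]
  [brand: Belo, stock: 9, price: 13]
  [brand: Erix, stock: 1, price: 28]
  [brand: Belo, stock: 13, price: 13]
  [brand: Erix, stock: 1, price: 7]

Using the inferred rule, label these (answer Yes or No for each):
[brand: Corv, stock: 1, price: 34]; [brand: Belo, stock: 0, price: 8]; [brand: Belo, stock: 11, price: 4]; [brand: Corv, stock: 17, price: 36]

'Yes' ⟺ brand is Axo OR stock ≥ 15.
[brand: Corv, stock: 1, price: 34]: No (brand is Corv, stock = 1). [brand: Belo, stock: 0, price: 8]: No (brand is Belo, stock = 0). [brand: Belo, stock: 11, price: 4]: No (brand is Belo, stock = 11). [brand: Corv, stock: 17, price: 36]: Yes (brand is Corv, stock = 17).

No, No, No, Yes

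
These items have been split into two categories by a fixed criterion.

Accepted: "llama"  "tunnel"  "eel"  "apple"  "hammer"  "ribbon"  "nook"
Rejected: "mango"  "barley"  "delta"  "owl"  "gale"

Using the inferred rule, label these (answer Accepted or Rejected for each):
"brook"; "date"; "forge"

Accepted, Rejected, Rejected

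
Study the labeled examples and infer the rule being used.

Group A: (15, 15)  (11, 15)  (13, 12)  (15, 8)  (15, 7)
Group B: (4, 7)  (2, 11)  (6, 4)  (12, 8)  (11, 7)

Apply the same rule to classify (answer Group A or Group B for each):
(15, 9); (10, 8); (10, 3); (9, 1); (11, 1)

Every 'Group A' example satisfies: sum ≥ 22. None of the 'Group B' examples do.
(15, 9) → 15+9 = 24 → Group A.
(10, 8) → 10+8 = 18 → Group B.
(10, 3) → 10+3 = 13 → Group B.
(9, 1) → 9+1 = 10 → Group B.
(11, 1) → 11+1 = 12 → Group B.

Group A, Group B, Group B, Group B, Group B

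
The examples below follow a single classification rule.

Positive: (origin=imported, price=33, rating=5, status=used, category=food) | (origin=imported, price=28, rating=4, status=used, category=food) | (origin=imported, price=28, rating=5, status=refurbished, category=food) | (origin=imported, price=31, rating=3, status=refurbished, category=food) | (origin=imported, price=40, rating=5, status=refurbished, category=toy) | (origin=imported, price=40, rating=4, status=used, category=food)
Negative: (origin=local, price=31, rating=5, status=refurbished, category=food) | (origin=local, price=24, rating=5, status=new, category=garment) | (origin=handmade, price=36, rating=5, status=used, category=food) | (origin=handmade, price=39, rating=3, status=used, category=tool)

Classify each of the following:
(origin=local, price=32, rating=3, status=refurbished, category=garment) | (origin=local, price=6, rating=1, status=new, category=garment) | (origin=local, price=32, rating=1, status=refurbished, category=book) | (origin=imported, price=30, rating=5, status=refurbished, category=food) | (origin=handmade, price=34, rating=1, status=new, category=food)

Negative, Negative, Negative, Positive, Negative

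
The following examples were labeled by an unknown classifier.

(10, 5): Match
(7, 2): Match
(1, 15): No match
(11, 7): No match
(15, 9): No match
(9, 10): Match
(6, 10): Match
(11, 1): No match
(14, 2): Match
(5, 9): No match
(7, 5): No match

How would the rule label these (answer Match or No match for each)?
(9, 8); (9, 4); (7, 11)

Match, Match, No match

Looking at the examples, the only property every 'Match' case has and every 'No match' case lacks is: product is even.
(9, 8) → 9·8 = 72 → Match.
(9, 4) → 9·4 = 36 → Match.
(7, 11) → 7·11 = 77 → No match.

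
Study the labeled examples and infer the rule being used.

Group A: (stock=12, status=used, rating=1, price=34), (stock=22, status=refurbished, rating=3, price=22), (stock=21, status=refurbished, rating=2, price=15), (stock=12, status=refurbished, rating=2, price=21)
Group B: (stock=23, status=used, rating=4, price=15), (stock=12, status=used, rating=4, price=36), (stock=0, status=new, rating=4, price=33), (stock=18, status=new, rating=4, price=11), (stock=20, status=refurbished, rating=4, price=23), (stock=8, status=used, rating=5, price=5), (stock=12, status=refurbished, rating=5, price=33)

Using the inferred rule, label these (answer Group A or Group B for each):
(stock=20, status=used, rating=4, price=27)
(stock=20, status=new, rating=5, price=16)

Every 'Group A' example satisfies: rating ≤ 3. None of the 'Group B' examples do.
(stock=20, status=used, rating=4, price=27) → rating = 4 → Group B. (stock=20, status=new, rating=5, price=16) → rating = 5 → Group B.

Group B, Group B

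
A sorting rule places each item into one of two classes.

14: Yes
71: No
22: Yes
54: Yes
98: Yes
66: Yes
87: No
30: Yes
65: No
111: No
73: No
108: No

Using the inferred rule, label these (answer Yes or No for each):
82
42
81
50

Every 'Yes' example satisfies: ≡ 2 (mod 4). None of the 'No' examples do.
82: 82 mod 4 = 2 — fits, so Yes.
42: 42 mod 4 = 2 — fits, so Yes.
81: 81 mod 4 = 1 — doesn't match, so No.
50: 50 mod 4 = 2 — fits, so Yes.

Yes, Yes, No, Yes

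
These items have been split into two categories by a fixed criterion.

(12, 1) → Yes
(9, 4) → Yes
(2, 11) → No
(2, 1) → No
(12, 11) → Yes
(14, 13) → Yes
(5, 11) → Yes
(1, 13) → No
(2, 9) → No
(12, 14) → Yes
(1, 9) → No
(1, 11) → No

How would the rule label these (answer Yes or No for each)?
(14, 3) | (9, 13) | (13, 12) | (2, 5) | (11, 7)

Yes, Yes, Yes, No, Yes

The classifier is using: first ≥ 4.
(14, 3): Yes (first 14). (9, 13): Yes (first 9). (13, 12): Yes (first 13). (2, 5): No (first 2). (11, 7): Yes (first 11).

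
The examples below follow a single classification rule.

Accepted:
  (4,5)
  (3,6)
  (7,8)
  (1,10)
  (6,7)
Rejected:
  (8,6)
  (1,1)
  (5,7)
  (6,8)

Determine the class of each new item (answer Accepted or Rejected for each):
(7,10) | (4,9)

Accepted, Accepted

All 'Accepted' examples share one property — sum is odd — and every 'Rejected' example lacks it.
(7,10) → 7+10 = 17 → Accepted.
(4,9) → 4+9 = 13 → Accepted.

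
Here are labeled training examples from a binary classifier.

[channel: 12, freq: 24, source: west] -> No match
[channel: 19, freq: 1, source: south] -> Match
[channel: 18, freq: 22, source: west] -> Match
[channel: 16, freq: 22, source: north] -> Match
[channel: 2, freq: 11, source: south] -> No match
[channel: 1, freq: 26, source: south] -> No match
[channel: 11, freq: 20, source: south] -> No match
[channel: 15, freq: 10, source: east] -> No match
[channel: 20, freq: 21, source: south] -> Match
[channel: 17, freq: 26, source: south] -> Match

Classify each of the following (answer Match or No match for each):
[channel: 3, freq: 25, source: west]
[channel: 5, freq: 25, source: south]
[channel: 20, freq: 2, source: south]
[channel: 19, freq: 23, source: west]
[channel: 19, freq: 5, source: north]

No match, No match, Match, Match, Match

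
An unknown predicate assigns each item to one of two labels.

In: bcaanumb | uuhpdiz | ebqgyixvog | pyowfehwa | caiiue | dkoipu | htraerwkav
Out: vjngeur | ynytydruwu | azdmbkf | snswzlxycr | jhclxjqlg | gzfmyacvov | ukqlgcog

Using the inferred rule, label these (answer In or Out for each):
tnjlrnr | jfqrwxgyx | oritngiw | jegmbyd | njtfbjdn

Out, Out, In, Out, Out

The common property of the 'In' items is: has ≥ 3 vowels. No 'Out' item has it.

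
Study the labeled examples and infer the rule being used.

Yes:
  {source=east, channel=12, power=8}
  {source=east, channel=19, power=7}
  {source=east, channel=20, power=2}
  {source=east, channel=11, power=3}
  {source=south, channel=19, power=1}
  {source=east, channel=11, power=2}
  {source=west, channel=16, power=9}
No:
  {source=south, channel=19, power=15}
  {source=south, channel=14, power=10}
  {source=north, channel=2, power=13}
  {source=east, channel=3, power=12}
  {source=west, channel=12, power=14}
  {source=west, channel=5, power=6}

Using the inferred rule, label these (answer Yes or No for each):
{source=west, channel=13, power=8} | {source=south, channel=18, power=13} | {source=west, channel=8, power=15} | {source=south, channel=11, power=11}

Yes, No, No, No

Every 'Yes' example satisfies: power ≤ 9 AND channel ≥ 11. None of the 'No' examples do.
{source=west, channel=13, power=8}: power = 8, channel = 13 — fits, so Yes.
{source=south, channel=18, power=13}: power = 13, channel = 18 — lacks this property, so No.
{source=west, channel=8, power=15}: power = 15, channel = 8 — lacks this property, so No.
{source=south, channel=11, power=11}: power = 11, channel = 11 — lacks this property, so No.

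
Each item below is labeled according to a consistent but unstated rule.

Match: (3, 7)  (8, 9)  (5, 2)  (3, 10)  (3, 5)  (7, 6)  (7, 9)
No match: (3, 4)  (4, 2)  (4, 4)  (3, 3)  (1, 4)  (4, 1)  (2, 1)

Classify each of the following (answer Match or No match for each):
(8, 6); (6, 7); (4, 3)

Match, Match, No match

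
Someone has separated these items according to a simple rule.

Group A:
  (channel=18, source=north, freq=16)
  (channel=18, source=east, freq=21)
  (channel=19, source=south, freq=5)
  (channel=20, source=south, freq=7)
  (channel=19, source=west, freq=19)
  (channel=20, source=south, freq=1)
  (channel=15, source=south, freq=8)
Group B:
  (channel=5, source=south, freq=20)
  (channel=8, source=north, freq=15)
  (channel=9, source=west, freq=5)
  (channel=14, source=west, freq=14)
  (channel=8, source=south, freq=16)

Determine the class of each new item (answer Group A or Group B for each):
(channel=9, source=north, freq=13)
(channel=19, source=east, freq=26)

The classifier is using: channel ≥ 15.
(channel=9, source=north, freq=13): channel = 9 — does not pass, so Group B.
(channel=19, source=east, freq=26): channel = 19 — has this property, so Group A.

Group B, Group A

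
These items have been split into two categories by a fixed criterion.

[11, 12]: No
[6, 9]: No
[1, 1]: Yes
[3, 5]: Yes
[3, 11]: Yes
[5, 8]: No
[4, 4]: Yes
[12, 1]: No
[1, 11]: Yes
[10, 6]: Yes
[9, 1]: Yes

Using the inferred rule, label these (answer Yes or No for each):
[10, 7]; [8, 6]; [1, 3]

The rule appears to be: sum is even.
No: [10, 7], since 10+7 = 17.
Yes: [8, 6], since 8+6 = 14.
Yes: [1, 3], since 1+3 = 4.

No, Yes, Yes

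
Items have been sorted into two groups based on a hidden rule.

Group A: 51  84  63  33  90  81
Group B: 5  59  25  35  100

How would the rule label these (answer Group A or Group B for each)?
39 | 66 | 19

Group A, Group A, Group B

The distinguishing property — multiple of 3 — holds for all the 'Group A' cases and none of the 'Group B' cases.
39: 39 = 3·13 — has this property, so Group A.
66: 66 = 3·22 — has this property, so Group A.
19: 19 = 3·6 + 1 — fails the rule, so Group B.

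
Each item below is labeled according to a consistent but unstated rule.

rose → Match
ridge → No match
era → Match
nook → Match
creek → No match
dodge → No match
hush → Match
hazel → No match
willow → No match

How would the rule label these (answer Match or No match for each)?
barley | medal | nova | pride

No match, No match, Match, No match

The rule appears to be: length ≤ 4.
barley: length 6 — does not satisfy this, so No match.
medal: length 5 — does not satisfy this, so No match.
nova: length 4 — passes, so Match.
pride: length 5 — does not satisfy this, so No match.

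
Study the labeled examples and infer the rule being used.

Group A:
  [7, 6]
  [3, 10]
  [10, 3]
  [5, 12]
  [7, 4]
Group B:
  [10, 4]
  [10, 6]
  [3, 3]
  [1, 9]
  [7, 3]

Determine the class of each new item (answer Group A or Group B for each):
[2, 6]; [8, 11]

Group B, Group A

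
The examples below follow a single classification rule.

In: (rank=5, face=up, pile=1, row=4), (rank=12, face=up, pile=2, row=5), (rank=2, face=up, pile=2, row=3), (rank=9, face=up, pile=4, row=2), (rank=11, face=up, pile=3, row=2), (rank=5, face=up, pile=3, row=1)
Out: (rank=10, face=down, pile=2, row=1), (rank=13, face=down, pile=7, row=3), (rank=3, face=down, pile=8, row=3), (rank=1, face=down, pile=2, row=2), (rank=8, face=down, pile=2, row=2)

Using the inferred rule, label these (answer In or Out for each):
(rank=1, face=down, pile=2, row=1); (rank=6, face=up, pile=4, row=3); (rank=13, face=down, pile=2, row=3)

Out, In, Out

The common property of the 'In' items is: face is up. No 'Out' item has it.
(rank=1, face=down, pile=2, row=1) — face is down, hence Out. (rank=6, face=up, pile=4, row=3) — face is up, hence In. (rank=13, face=down, pile=2, row=3) — face is down, hence Out.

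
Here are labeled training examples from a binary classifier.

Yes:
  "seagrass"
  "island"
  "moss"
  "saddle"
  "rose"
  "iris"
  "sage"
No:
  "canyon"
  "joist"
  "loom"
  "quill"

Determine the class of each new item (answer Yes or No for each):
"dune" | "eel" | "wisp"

No, No, Yes

The rule appears to be: even length AND contains 's'.
"dune": length 4, no 's', doesn't qualify → No. "eel": length 3, no 's', doesn't qualify → No. "wisp": length 4, has 's', fits → Yes.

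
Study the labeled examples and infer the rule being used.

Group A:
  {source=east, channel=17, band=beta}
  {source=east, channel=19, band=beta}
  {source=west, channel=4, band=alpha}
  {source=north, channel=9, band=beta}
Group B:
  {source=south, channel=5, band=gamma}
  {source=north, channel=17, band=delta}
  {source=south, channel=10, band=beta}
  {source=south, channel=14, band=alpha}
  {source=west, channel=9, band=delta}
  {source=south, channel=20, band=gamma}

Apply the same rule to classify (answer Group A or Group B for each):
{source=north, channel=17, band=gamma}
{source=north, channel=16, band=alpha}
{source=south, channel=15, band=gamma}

Group A, Group A, Group B

All 'Group A' examples share one property — source is not south AND band is not delta — and every 'Group B' example lacks it.
{source=north, channel=17, band=gamma} — source is north, band is gamma, hence Group A. {source=north, channel=16, band=alpha} — source is north, band is alpha, hence Group A. {source=south, channel=15, band=gamma} — source is south, band is gamma, hence Group B.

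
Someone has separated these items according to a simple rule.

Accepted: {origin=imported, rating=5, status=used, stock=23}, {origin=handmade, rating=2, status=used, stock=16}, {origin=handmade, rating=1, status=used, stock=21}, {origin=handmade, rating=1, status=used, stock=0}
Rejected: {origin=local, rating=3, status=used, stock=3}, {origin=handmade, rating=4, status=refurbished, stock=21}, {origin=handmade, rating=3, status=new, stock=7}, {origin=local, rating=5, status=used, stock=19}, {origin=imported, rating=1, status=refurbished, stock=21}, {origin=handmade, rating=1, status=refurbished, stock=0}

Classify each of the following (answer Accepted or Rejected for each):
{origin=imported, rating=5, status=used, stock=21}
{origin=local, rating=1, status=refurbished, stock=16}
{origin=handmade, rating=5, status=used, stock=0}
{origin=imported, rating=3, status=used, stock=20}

Accepted, Rejected, Accepted, Accepted

'Accepted' ⟺ origin is not local AND status is used.
{origin=imported, rating=5, status=used, stock=21}: Accepted (origin is imported, status is used).
{origin=local, rating=1, status=refurbished, stock=16}: Rejected (origin is local, status is refurbished).
{origin=handmade, rating=5, status=used, stock=0}: Accepted (origin is handmade, status is used).
{origin=imported, rating=3, status=used, stock=20}: Accepted (origin is imported, status is used).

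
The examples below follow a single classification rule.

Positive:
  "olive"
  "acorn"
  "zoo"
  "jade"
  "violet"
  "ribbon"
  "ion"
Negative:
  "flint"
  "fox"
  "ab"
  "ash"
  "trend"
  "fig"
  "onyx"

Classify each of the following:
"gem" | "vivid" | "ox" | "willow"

The common property of the 'Positive' items is: has ≥ 2 vowels. No 'Negative' item has it.
Negative: "gem", since 1 vowel. Positive: "vivid", since 2 vowels. Negative: "ox", since 1 vowel. Positive: "willow", since 2 vowels.

Negative, Positive, Negative, Positive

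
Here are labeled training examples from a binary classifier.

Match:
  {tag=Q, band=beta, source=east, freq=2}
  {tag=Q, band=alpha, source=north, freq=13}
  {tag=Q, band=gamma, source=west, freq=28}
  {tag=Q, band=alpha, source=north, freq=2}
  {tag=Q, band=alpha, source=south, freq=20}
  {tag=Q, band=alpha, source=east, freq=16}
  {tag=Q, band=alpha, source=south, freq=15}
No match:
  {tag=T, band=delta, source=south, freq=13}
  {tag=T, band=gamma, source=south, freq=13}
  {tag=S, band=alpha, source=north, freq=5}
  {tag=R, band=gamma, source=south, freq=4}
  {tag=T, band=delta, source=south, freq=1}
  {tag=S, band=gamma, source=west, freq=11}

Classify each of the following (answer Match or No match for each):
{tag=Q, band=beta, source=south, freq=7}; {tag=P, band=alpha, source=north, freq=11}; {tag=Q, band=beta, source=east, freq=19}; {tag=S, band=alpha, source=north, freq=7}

Match, No match, Match, No match

Checking candidate rules against both groups, what survives is: tag is Q.
{tag=Q, band=beta, source=south, freq=7} — tag is Q, hence Match. {tag=P, band=alpha, source=north, freq=11} — tag is P, hence No match. {tag=Q, band=beta, source=east, freq=19} — tag is Q, hence Match. {tag=S, band=alpha, source=north, freq=7} — tag is S, hence No match.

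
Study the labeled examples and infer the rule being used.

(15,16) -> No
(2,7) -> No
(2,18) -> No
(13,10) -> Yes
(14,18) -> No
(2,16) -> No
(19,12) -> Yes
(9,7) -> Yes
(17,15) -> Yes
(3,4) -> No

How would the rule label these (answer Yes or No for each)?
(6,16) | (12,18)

No, No

'Yes' ⟺ first > second.
(6,16): 6 < 16, does not pass → No. (12,18): 12 < 18, does not pass → No.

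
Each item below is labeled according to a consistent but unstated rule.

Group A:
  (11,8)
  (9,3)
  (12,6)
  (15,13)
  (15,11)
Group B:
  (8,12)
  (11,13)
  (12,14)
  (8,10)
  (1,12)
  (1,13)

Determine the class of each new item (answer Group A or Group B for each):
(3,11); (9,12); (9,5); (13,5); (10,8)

Group B, Group B, Group A, Group A, Group A

A rule that fits every label: first > second — true of each 'Group A' example, false of each 'Group B' one.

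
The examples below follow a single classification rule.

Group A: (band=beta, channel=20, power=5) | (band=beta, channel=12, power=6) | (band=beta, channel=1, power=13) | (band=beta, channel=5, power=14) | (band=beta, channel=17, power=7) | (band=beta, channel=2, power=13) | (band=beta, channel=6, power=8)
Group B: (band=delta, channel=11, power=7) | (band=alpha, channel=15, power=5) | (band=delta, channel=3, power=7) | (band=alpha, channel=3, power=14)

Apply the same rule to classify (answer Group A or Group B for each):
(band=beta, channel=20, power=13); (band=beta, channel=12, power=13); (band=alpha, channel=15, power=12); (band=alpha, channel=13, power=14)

The rule appears to be: band is beta.
(band=beta, channel=20, power=13): Group A (band is beta).
(band=beta, channel=12, power=13): Group A (band is beta).
(band=alpha, channel=15, power=12): Group B (band is alpha).
(band=alpha, channel=13, power=14): Group B (band is alpha).

Group A, Group A, Group B, Group B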